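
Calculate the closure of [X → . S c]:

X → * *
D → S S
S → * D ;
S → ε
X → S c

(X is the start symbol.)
{ [S → . * D ;], [S → .], [X → . S c] }

To compute CLOSURE, for each item [A → α.Bβ] where B is a non-terminal, add [B → .γ] for all productions B → γ; repeat for the newly added items until nothing changes.

Start with: [X → . S c]
  [X → . S c] has the dot before S: add [S → . * D ;], [S → .]
No further items can be added.

CLOSURE = { [S → . * D ;], [S → .], [X → . S c] }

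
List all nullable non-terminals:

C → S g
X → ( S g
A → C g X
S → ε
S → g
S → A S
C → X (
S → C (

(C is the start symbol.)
A non-terminal is nullable if it can derive ε (the empty string): either it has an ε-production, or it has a production whose right-hand side consists entirely of nullable non-terminals.

ε-productions: S → ε
So S is immediately nullable.
No further non-terminal can be added: every production for the remaining non-terminals contains a terminal or a non-nullable non-terminal.
Nullable = { 'S' }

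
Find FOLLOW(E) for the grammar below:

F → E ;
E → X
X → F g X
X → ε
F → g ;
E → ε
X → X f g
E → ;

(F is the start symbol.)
To compute FOLLOW(E), find every occurrence of E on a right-hand side N → α E β: add FIRST(β) \ {ε}, and if β is empty or nullable also add FOLLOW(N). Iterate to a fixed point.

In F → E ;: E is followed by ';', add FIRST(';') \ {ε} = { ';' }

Taking the union: FOLLOW(E) = { ';' }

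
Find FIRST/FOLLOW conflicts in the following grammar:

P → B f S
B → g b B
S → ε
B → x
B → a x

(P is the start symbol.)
No FIRST/FOLLOW conflicts.

A FIRST/FOLLOW conflict occurs when a non-terminal N has a nullable alternative N → β (β ⇒* ε) and another alternative N → α with FIRST(α) ∩ FOLLOW(N) ≠ ∅: on such a lookahead the parser cannot decide between expanding α and letting N vanish via β.

Nullable non-terminals: S.
S has a nullable alternative but only one production, so nothing to check.

B, P have no nullable alternative, so no FIRST/FOLLOW check is needed there.

No FIRST/FOLLOW conflicts found.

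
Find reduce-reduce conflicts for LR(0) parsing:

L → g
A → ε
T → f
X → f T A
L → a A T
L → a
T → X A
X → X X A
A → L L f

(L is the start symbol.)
A reduce-reduce conflict occurs when an LR(0) state has two complete items [A → α .] and [B → β .] — both call for a reduction, and with no lookahead the parser cannot choose between them.

Augment with L' → L and build the canonical LR(0) collection (I0 = CLOSURE({[L' → . L]}), then GOTO on every symbol after a dot until no new states appear). It has 17 states:
  I0: { [L → . a A T], [L → . a], [L → . g], [L' → . L] }  — shift
  I1: { [L' → L .] }  — accept
  I2: { [A → . L L f], [A → .], [L → . a A T], [L → . a], [L → . g], [L → a . A T], [L → a .] }  — shift, 2 reduces
  I3: { [L → g .] }  — reduce
  I4: { [L → a A . T], [T → . X A], [T → . f], [X → . X X A], [X → . f T A] }  — shift
  I5: { [A → L . L f], [L → . a A T], [L → . a], [L → . g] }  — shift
  I6: { [A → L L . f] }  — shift
  I7: { [A → L L f .] }  — reduce
  I8: { [L → a A T .] }  — reduce
  I9: { [A → . L L f], [A → .], [L → . a A T], [L → . a], [L → . g], [T → X . A], [X → . X X A], [X → . f T A], [X → X . X A] }  — shift, reduce
  I10: { [T → . X A], [T → . f], [T → f .], [X → . X X A], [X → . f T A], [X → f . T A] }  — shift, reduce
  I11: { [A → . L L f], [A → .], [L → . a A T], [L → . a], [L → . g], [X → f T . A] }  — shift, reduce
  I12: { [X → f T A .] }  — reduce
  I13: { [T → X A .] }  — reduce
  I14: { [A → . L L f], [A → .], [L → . a A T], [L → . a], [L → . g], [X → . X X A], [X → . f T A], [X → X . X A], [X → X X . A] }  — shift, reduce
  I15: { [T → . X A], [T → . f], [X → . X X A], [X → . f T A], [X → f . T A] }  — shift
  I16: { [X → X X A .] }  — reduce

I2 contains complete items [A → .], [L → a .] — reduce-reduce conflict.

Answer: Yes — I2: [A → .] vs [L → a .]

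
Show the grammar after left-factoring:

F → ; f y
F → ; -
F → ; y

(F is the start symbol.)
Left-factoring transforms A → αβ₁ | αβ₂ into A → αA' and A' → β₁ | β₂
(α is the longest common prefix among the alternatives). Repeat until
no nonterminal has two alternatives with a common prefix.

Round 1: F has alternatives sharing prefix ';'. Introduce F': F → ; F'
  Add: F' → f y
  Add: F' → -
  Add: F' → y

No remaining common prefixes — done.

Resulting grammar:
F → ; F'
F' → f y
F' → -
F' → y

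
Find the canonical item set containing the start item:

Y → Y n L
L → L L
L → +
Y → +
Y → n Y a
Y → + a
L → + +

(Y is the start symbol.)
{ [Y → . + a], [Y → . +], [Y → . Y n L], [Y → . n Y a], [Y' → . Y] }

First, augment the grammar with Y' → Y
I₀ = CLOSURE({ [Y' → . Y] }):
  [Y' → . Y] has the dot before Y: add [Y → . Y n L], [Y → . +], [Y → . n Y a], [Y → . + a]
No further items can be added.

I₀ = { [Y → . + a], [Y → . +], [Y → . Y n L], [Y → . n Y a], [Y' → . Y] }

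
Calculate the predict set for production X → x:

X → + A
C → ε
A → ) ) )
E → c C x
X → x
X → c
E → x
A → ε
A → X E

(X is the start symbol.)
{ 'x' }

PREDICT(X → x) = (FIRST(RHS) \ {ε}) ∪ (FOLLOW(X) if ε ∈ FIRST(RHS), i.e. RHS ⇒* ε)
FIRST(x) = { 'x' }
ε ∉ FIRST(x), so FOLLOW(X) is not added.
PREDICT(X → x) = { 'x' }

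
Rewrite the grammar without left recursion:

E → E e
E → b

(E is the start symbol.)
E is directly left-recursive. The standard transformation for
  A → A α₁ | ... | A α_m | β₁ | ... | β_n
is
  A  → β₁ A' | ... | β_n A'
  A' → α₁ A' | ... | α_m A' | ε

E → b becomes E → b E'
E → E e becomes E' → e E'
Add E' → ε

Resulting grammar:
E → b E'
E' → e E'
E' → ε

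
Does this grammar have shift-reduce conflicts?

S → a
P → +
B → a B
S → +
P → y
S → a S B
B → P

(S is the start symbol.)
A shift-reduce conflict occurs when an LR(0) state has both:
  - a complete (reduce) item [A → α .] (dot at the end), and
  - a shift item [B → β . c γ] (dot before a terminal).

Augment with S' → S and build the canonical LR(0) collection (I0 = CLOSURE({[S' → . S]}), then GOTO on every symbol after a dot until no new states appear). It has 11 states:
  I0: { [S → . +], [S → . a S B], [S → . a], [S' → . S] }  — shift
  I1: { [S → + .] }  — reduce
  I2: { [S' → S .] }  — accept
  I3: { [S → . +], [S → . a S B], [S → . a], [S → a . S B], [S → a .] }  — shift, reduce
  I4: { [B → . P], [B → . a B], [P → . +], [P → . y], [S → a S . B] }  — shift
  I5: { [P → + .] }  — reduce
  I6: { [S → a S B .] }  — reduce
  I7: { [B → P .] }  — reduce
  I8: { [B → . P], [B → . a B], [B → a . B], [P → . +], [P → . y] }  — shift
  I9: { [P → y .] }  — reduce
  I10: { [B → a B .] }  — reduce

I3 contains reduce item [S → a .] and shift items [S → . +], [S → . a], [S → . a S B] — shift-reduce conflict.

Answer: Yes — I3: [S → a .] vs [S → . +]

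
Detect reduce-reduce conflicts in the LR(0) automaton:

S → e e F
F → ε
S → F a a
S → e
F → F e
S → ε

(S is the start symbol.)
Augment with S' → S and build the canonical LR(0) collection (I0 = CLOSURE({[S' → . S]}), then GOTO on every symbol after a dot until no new states appear). It has 9 states:
  I0: { [F → . F e], [F → .], [S → . F a a], [S → . e e F], [S → . e], [S → .], [S' → . S] }  — shift, 2 reduces
  I1: { [F → F . e], [S → F . a a] }  — shift
  I2: { [S' → S .] }  — accept
  I3: { [S → e . e F], [S → e .] }  — shift, reduce
  I4: { [F → . F e], [F → .], [S → e e . F] }  — reduce
  I5: { [F → F . e], [S → e e F .] }  — shift, reduce
  I6: { [F → F e .] }  — reduce
  I7: { [S → F a . a] }  — shift
  I8: { [S → F a a .] }  — reduce

I0 contains complete items [F → .], [S → .] — reduce-reduce conflict.

Answer: Yes — I0: [F → .] vs [S → .]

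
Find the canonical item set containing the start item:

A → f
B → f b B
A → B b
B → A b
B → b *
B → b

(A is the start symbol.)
{ [A → . B b], [A → . f], [A' → . A], [B → . A b], [B → . b *], [B → . b], [B → . f b B] }

First, augment the grammar with A' → A
I₀ = CLOSURE({ [A' → . A] }):
  [A' → . A] has the dot before A: add [A → . f], [A → . B b]
  [A → . B b] has the dot before B: add [B → . f b B], [B → . A b], [B → . b *], [B → . b]
No further items can be added.

I₀ = { [A → . B b], [A → . f], [A' → . A], [B → . A b], [B → . b *], [B → . b], [B → . f b B] }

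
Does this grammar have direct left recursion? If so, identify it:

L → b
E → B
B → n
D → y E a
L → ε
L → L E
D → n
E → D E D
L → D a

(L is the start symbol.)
Direct left recursion occurs when N → N α for some non-terminal N (the right-hand side begins with the left-hand side itself).

L → b: starts with b
E → B: starts with B
B → n: starts with n
D → y E a: starts with y
L → ε: starts with ε
L → L E: LEFT RECURSIVE (starts with L)
D → n: starts with n
E → D E D: starts with D
L → D a: starts with D

The grammar has direct left recursion on: L.

Answer: Yes, L is left-recursive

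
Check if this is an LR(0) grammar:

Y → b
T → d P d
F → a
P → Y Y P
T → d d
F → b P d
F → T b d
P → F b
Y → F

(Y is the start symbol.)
No. Shift-reduce conflict between [Y → b .] and [F → . a]

A grammar is LR(0) if no state in the canonical LR(0) collection has:
  - both a shift item (dot before a terminal) and a complete item (shift-reduce conflict), or
  - two or more complete items (reduce-reduce conflict; the accept item [Y' → Y .] counts as a complete item here).

Augment with Y' → Y and build the canonical LR(0) collection (I0 = CLOSURE({[Y' → . Y]}), then GOTO on every symbol after a dot until no new states appear). It has 19 states:
  I0: { [F → . T b d], [F → . a], [F → . b P d], [T → . d P d], [T → . d d], [Y → . F], [Y → . b], [Y' → . Y] }  — shift
  I1: { [Y → F .] }  — reduce
  I2: { [F → T . b d] }  — shift
  I3: { [Y' → Y .] }  — accept
  I4: { [F → a .] }  — reduce
  I5: { [F → . T b d], [F → . a], [F → . b P d], [F → b . P d], [P → . F b], [P → . Y Y P], [T → . d P d], [T → . d d], [Y → . F], [Y → . b], [Y → b .] }  — shift, reduce
  I6: { [F → . T b d], [F → . a], [F → . b P d], [P → . F b], [P → . Y Y P], [T → . d P d], [T → . d d], [T → d . P d], [T → d . d], [Y → . F], [Y → . b] }  — shift
  I7: { [P → F . b], [Y → F .] }  — shift, reduce
  I8: { [T → d P . d] }  — shift
  I9: { [F → . T b d], [F → . a], [F → . b P d], [P → Y . Y P], [T → . d P d], [T → . d d], [Y → . F], [Y → . b] }  — shift
  I10: { [F → . T b d], [F → . a], [F → . b P d], [P → . F b], [P → . Y Y P], [T → . d P d], [T → . d d], [T → d . P d], [T → d . d], [T → d d .], [Y → . F], [Y → . b] }  — shift, reduce
  I11: { [F → . T b d], [F → . a], [F → . b P d], [P → . F b], [P → . Y Y P], [P → Y Y . P], [T → . d P d], [T → . d d], [Y → . F], [Y → . b] }  — shift
  I12: { [P → Y Y P .] }  — reduce
  I13: { [T → d P d .] }  — reduce
  I14: { [P → F b .] }  — reduce
  I15: { [F → b P . d] }  — shift
  I16: { [F → b P d .] }  — reduce
  I17: { [F → T b . d] }  — shift
  I18: { [F → T b d .] }  — reduce

Conflict in state I5:
  Shift-reduce conflict between [Y → b .] and [F → . a]
So the grammar is NOT LR(0).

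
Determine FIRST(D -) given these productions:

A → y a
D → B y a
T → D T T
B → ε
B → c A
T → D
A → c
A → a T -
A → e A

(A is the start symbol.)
FIRST sets of the non-terminals involved (from the grammar, by fixed-point iteration):
  FIRST(D) = { 'c', 'y' }

To compute FIRST(D -), process the symbols left to right:
Symbol D is a non-terminal. Add FIRST(D) \ {ε} = { 'c', 'y' }
D is not nullable (ε ∉ FIRST(D)), so stop here.
FIRST(D -) = { 'c', 'y' }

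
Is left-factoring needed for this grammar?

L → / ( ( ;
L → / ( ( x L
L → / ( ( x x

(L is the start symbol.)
Yes, L has productions with common prefix '/ ( ('

Left-factoring is needed when two productions for the same non-terminal
share a common prefix on the right-hand side.

Productions for L:
  L → / ( ( ;
  L → / ( ( x L
  L → / ( ( x x

Found common prefix '/ ( (' in productions for L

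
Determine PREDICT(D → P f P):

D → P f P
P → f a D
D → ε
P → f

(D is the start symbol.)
{ 'f' }

PREDICT(D → P f P) = (FIRST(RHS) \ {ε}) ∪ (FOLLOW(D) if ε ∈ FIRST(RHS), i.e. RHS ⇒* ε)
FIRST(P) = { 'f' }
FIRST(P f P) = { 'f' }
ε ∉ FIRST(P f P), so FOLLOW(D) is not added.
PREDICT(D → P f P) = { 'f' }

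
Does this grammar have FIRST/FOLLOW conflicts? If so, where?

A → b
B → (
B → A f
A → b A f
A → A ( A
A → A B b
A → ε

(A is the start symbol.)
A FIRST/FOLLOW conflict occurs when a non-terminal N has a nullable alternative N → β (β ⇒* ε) and another alternative N → α with FIRST(α) ∩ FOLLOW(N) ≠ ∅: on such a lookahead the parser cannot decide between expanding α and letting N vanish via β.

Nullable non-terminals: A.
FIRST sets used below: FIRST(A) = { '(', 'b', 'f', ε }, FIRST(B) = { '(', 'b', 'f' }

A: nullable alternative(s) A → ε; FOLLOW(A) = { $, '(', 'b', 'f' }
  A → b: FIRST \ {ε} = { 'b' } — overlaps FOLLOW(A) on { 'b' }: CONFLICT
  A → b A f: FIRST \ {ε} = { 'b' } — overlaps FOLLOW(A) on { 'b' }: CONFLICT
  A → A ( A: FIRST \ {ε} = { '(', 'b', 'f' } — overlaps FOLLOW(A) on { '(', 'b', 'f' }: CONFLICT
  A → A B b: FIRST \ {ε} = { '(', 'b', 'f' } — overlaps FOLLOW(A) on { '(', 'b', 'f' }: CONFLICT
  A → ε: FIRST \ {ε} = { } — this is the only nullable alternative, skip

B has no nullable alternative, so no FIRST/FOLLOW check is needed there.

So the grammar has 4 FIRST/FOLLOW conflicts (marked CONFLICT above).

Answer: Yes. A → b with FOLLOW(A) on { 'b' }; A → b A f with FOLLOW(A) on { 'b' }; A → A '(' A with FOLLOW(A) on { '(', 'b', 'f' }; A → A B b with FOLLOW(A) on { '(', 'b', 'f' }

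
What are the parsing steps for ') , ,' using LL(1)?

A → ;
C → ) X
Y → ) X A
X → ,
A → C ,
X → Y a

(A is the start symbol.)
LL(1) parsing maintains a stack (initially the start symbol over $) and the input. At each step: if the stack top is a terminal, match it against the current input token; if it is a non-terminal N, replace it with the RHS of M[N, lookahead] (the unique production whose predict set contains the lookahead).

Stack is shown with the top on the left.

Stack    Input    Action
------------------------
A $      ) , , $  output A → C ,
C , $    ) , , $  output C → ) X
) X , $  ) , , $  match ')'
X , $    , , $    output X → ,
, , $    , , $    match ','
, $      , $      match ','
$        $        accept

The string is accepted.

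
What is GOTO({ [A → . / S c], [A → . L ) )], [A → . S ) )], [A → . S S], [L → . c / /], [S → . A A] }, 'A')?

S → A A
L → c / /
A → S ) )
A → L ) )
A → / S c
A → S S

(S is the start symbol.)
GOTO(I, 'A') = CLOSURE({ [A → αX.β] : [A → α.Xβ] ∈ I, X = 'A' })

Items with dot before 'A', with the dot advanced:
  [S → . A A] → [S → A . A]
Closure of the advanced items:
  [S → A . A] has the dot before A: add [A → . S ) )], [A → . L ) )], [A → . / S c], [A → . S S]
  [A → . S ) )] has the dot before S: add [S → . A A]
  [A → . L ) )] has the dot before L: add [L → . c / /]

GOTO = { [A → . / S c], [A → . L ) )], [A → . S ) )], [A → . S S], [L → . c / /], [S → . A A], [S → A . A] }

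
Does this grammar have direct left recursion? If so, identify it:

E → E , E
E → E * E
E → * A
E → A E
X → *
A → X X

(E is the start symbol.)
Yes, E is left-recursive

Direct left recursion occurs when N → N α for some non-terminal N (the right-hand side begins with the left-hand side itself).

E → E , E: LEFT RECURSIVE (starts with E)
E → E * E: LEFT RECURSIVE (starts with E)
E → * A: starts with '*'
E → A E: starts with A
X → *: starts with '*'
A → X X: starts with X

The grammar has direct left recursion on: E.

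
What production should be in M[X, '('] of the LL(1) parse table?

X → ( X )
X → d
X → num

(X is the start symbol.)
X → ( X )

To find M[X, '('], we find productions for X where '(' is in the predict set (PREDICT(N → α) = (FIRST(α) \ {ε}) ∪ (FOLLOW(N) if α ⇒* ε)).

X → ( X ): PREDICT = { '(' }
  '(' is in predict set, so this production goes in M[X, '(']
X → d: PREDICT = { 'd' }
X → num: PREDICT = { 'num' }

M[X, '('] = X → ( X )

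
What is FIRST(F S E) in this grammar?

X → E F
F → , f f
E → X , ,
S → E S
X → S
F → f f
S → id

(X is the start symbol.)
{ ',', 'f' }

FIRST sets of the non-terminals involved (from the grammar, by fixed-point iteration):
  FIRST(F) = { ',', 'f' }

To compute FIRST(F S E), process the symbols left to right:
Symbol F is a non-terminal. Add FIRST(F) \ {ε} = { ',', 'f' }
F is not nullable (ε ∉ FIRST(F)), so stop here.
FIRST(F S E) = { ',', 'f' }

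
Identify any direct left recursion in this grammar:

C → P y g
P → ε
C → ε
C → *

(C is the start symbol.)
No direct left recursion

C → P y g: starts with P
P → ε: starts with ε
C → ε: starts with ε
C → *: starts with '*'

No direct left recursion found.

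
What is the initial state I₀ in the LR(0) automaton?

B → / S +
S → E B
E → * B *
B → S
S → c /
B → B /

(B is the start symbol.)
{ [B → . / S +], [B → . B /], [B → . S], [B' → . B], [E → . * B *], [S → . E B], [S → . c /] }

First, augment the grammar with B' → B
I₀ = CLOSURE({ [B' → . B] }):
  [B' → . B] has the dot before B: add [B → . / S +], [B → . S], [B → . B /]
  [B → . S] has the dot before S: add [S → . E B], [S → . c /]
  [S → . E B] has the dot before E: add [E → . * B *]
No further items can be added.

I₀ = { [B → . / S +], [B → . B /], [B → . S], [B' → . B], [E → . * B *], [S → . E B], [S → . c /] }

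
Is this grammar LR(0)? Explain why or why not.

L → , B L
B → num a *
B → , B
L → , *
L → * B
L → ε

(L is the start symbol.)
A grammar is LR(0) if no state in the canonical LR(0) collection has:
  - both a shift item (dot before a terminal) and a complete item (shift-reduce conflict), or
  - two or more complete items (reduce-reduce conflict; the accept item [L' → L .] counts as a complete item here).

Augment with L' → L and build the canonical LR(0) collection (I0 = CLOSURE({[L' → . L]}), then GOTO on every symbol after a dot until no new states appear). It has 13 states:
  I0: { [L → . * B], [L → . , *], [L → . , B L], [L → .], [L' → . L] }  — shift, reduce
  I1: { [B → . , B], [B → . num a *], [L → * . B] }  — shift
  I2: { [B → . , B], [B → . num a *], [L → , . *], [L → , . B L] }  — shift
  I3: { [L' → L .] }  — accept
  I4: { [L → , * .] }  — reduce
  I5: { [B → , . B], [B → . , B], [B → . num a *] }  — shift
  I6: { [L → , B . L], [L → . * B], [L → . , *], [L → . , B L], [L → .] }  — shift, reduce
  I7: { [B → num . a *] }  — shift
  I8: { [B → num a . *] }  — shift
  I9: { [B → num a * .] }  — reduce
  I10: { [L → , B L .] }  — reduce
  I11: { [B → , B .] }  — reduce
  I12: { [L → * B .] }  — reduce

Conflict in state I0:
  Shift-reduce conflict between [L → .] and [L → . * B]
So the grammar is NOT LR(0).

Answer: No. Shift-reduce conflict between [L → .] and [L → . * B]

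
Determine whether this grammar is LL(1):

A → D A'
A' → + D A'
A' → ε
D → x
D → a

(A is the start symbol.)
A grammar is LL(1) if for each non-terminal N with multiple productions, the predict sets of those productions are pairwise disjoint, where PREDICT(N → α) = (FIRST(α) \ {ε}) ∪ (FOLLOW(N) if α ⇒* ε).

Relevant sets:
  FOLLOW(A') = { $ }

For A':
  PREDICT(A' → '+' D A') = { '+' }
  PREDICT(A' → ε) = { $ }
For D:
  PREDICT(D → x) = { 'x' }
  PREDICT(D → a) = { 'a' }
A has a single production, so nothing to check there.

All predict sets are disjoint. The grammar IS LL(1).

Answer: Yes, the grammar is LL(1).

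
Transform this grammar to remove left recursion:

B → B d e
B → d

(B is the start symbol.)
B → d B'
B' → d e B'
B' → ε

B is directly left-recursive. The standard transformation for
  A → A α₁ | ... | A α_m | β₁ | ... | β_n
is
  A  → β₁ A' | ... | β_n A'
  A' → α₁ A' | ... | α_m A' | ε

B → d becomes B → d B'
B → B d e becomes B' → d e B'
Add B' → ε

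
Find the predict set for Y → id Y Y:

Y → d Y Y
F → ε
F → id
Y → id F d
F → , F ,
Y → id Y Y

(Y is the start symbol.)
PREDICT(Y → id Y Y) = (FIRST(RHS) \ {ε}) ∪ (FOLLOW(Y) if ε ∈ FIRST(RHS), i.e. RHS ⇒* ε)
FIRST(id Y Y) = { 'id' }
ε ∉ FIRST(id Y Y), so FOLLOW(Y) is not added.
PREDICT(Y → id Y Y) = { 'id' }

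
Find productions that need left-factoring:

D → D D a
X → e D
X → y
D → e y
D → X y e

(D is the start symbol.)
No, left-factoring is not needed

Left-factoring is needed when two productions for the same non-terminal
share a common prefix on the right-hand side.

Productions for D:
  D → D D a
  D → e y
  D → X y e
Productions for X:
  X → e D
  X → y

No common prefixes found.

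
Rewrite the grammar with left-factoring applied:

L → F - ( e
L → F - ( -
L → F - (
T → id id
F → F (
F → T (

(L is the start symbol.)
Left-factoring transforms A → αβ₁ | αβ₂ into A → αA' and A' → β₁ | β₂
(α is the longest common prefix among the alternatives). Repeat until
no nonterminal has two alternatives with a common prefix.

Round 1: L has alternatives sharing prefix 'F - ('. Introduce L': L → F - ( L'
  Add: L' → e
  Add: L' → -
  Add: L' → ε

No remaining common prefixes — done.

Resulting grammar:
L → F - ( L'
L' → e
L' → -
L' → ε
T → id id
F → F (
F → T (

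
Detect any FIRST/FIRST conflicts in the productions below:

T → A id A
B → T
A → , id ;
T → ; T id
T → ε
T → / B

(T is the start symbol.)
No FIRST/FIRST conflicts.

FIRST sets of the non-terminals at (or reachable through a nullable prefix from) the front of some alternative:
  FIRST(A) = { ',' }

Productions for T:
  T → A id A: FIRST = { ',' }
  T → ; T id: FIRST = { ';' }
  T → ε: FIRST = { ε }
  T → / B: FIRST = { '/' }
B, A have only one production, so no FIRST/FIRST conflict is possible there.

All alternatives of each non-terminal have pairwise disjoint FIRST sets.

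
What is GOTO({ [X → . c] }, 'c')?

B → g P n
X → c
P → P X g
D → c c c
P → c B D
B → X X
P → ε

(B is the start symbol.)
GOTO(I, 'c') = CLOSURE({ [A → αX.β] : [A → α.Xβ] ∈ I, X = 'c' })

Items with dot before 'c', with the dot advanced:
  [X → . c] → [X → c .]
Closure adds nothing (no advanced item has the dot before a non-terminal).

GOTO = { [X → c .] }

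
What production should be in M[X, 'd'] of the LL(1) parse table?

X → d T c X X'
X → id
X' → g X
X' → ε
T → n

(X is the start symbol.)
X → d T c X X'

To find M[X, 'd'], we find productions for X where 'd' is in the predict set (PREDICT(N → α) = (FIRST(α) \ {ε}) ∪ (FOLLOW(N) if α ⇒* ε)).

X → d T c X X': PREDICT = { 'd' }
  'd' is in predict set, so this production goes in M[X, 'd']
X → id: PREDICT = { 'id' }

M[X, 'd'] = X → d T c X X'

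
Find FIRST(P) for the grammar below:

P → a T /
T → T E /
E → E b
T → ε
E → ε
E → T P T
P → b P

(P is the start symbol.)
From P → a T /:
  - a is a terminal: add 'a' and stop
From P → b P:
  - b is a terminal: add 'b' and stop

Collecting: FIRST(P) = { 'a', 'b' }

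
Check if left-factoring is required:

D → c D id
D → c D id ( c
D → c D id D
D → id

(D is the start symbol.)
Yes, D has productions with common prefix 'c D id'

Left-factoring is needed when two productions for the same non-terminal
share a common prefix on the right-hand side.

Productions for D:
  D → c D id
  D → c D id ( c
  D → c D id D
  D → id

Found common prefix 'c D id' in productions for D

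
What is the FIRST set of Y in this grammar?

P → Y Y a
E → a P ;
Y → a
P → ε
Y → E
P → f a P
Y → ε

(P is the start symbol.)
{ 'a', ε }

To compute FIRST(Y), examine every production with Y on the left-hand side, reading each right-hand side left to right until a non-nullable symbol is reached.

FIRST sets of the other non-terminals involved (by the same procedure, iterated to a fixed point):
  FIRST(E) = { 'a' }

From Y → a:
  - a is a terminal: add 'a' and stop
From Y → E:
  - E is a non-terminal: add FIRST(E) \ {ε} = { 'a' }
    E is not nullable, so stop
From Y → ε:
  - ε-production, so ε ∈ FIRST(Y)

Collecting: FIRST(Y) = { 'a', ε }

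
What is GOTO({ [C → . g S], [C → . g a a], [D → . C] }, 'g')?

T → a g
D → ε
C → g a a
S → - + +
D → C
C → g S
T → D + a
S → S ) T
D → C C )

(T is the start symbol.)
GOTO(I, 'g') = CLOSURE({ [A → αX.β] : [A → α.Xβ] ∈ I, X = 'g' })

Items with dot before 'g', with the dot advanced:
  [C → . g S] → [C → g . S]
  [C → . g a a] → [C → g . a a]
Closure of the advanced items:
  [C → g . S] has the dot before S: add [S → . - + +], [S → . S ) T]

GOTO = { [C → g . S], [C → g . a a], [S → . - + +], [S → . S ) T] }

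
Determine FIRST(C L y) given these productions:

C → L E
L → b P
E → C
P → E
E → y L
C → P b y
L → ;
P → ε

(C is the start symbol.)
FIRST sets of the non-terminals involved (from the grammar, by fixed-point iteration):
  FIRST(C) = { ';', 'b', 'y' }

To compute FIRST(C L y), process the symbols left to right:
Symbol C is a non-terminal. Add FIRST(C) \ {ε} = { ';', 'b', 'y' }
C is not nullable (ε ∉ FIRST(C)), so stop here.
FIRST(C L y) = { ';', 'b', 'y' }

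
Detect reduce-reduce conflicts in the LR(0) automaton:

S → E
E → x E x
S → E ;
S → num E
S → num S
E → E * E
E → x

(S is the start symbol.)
A reduce-reduce conflict occurs when an LR(0) state has two complete items [A → α .] and [B → β .] — both call for a reduction, and with no lookahead the parser cannot choose between them.

Augment with S' → S and build the canonical LR(0) collection (I0 = CLOSURE({[S' → . S]}), then GOTO on every symbol after a dot until no new states appear). It has 12 states:
  I0: { [E → . E * E], [E → . x E x], [E → . x], [S → . E ;], [S → . E], [S → . num E], [S → . num S], [S' → . S] }  — shift
  I1: { [E → E . * E], [S → E . ;], [S → E .] }  — shift, reduce
  I2: { [S' → S .] }  — accept
  I3: { [E → . E * E], [E → . x E x], [E → . x], [S → . E ;], [S → . E], [S → . num E], [S → . num S], [S → num . E], [S → num . S] }  — shift
  I4: { [E → . E * E], [E → . x E x], [E → . x], [E → x . E x], [E → x .] }  — shift, reduce
  I5: { [E → E . * E], [E → x E . x] }  — shift
  I6: { [E → . E * E], [E → . x E x], [E → . x], [E → E * . E] }  — shift
  I7: { [E → x E x .] }  — reduce
  I8: { [E → E * E .], [E → E . * E] }  — shift, reduce
  I9: { [E → E . * E], [S → E . ;], [S → E .], [S → num E .] }  — shift, 2 reduces
  I10: { [S → num S .] }  — reduce
  I11: { [S → E ; .] }  — reduce

I9 contains complete items [S → E .], [S → num E .] — reduce-reduce conflict.

Answer: Yes — I9: [S → E .] vs [S → num E .]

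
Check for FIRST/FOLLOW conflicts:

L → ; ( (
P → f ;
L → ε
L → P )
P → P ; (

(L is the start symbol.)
A FIRST/FOLLOW conflict occurs when a non-terminal N has a nullable alternative N → β (β ⇒* ε) and another alternative N → α with FIRST(α) ∩ FOLLOW(N) ≠ ∅: on such a lookahead the parser cannot decide between expanding α and letting N vanish via β.

Nullable non-terminals: L.
FIRST sets used below: FIRST(P) = { 'f' }

L: nullable alternative(s) L → ε; FOLLOW(L) = { $ }
  L → ; ( (: FIRST \ {ε} = { ';' } — disjoint from FOLLOW(L)
  L → ε: FIRST \ {ε} = { } — this is the only nullable alternative, skip
  L → P ): FIRST \ {ε} = { 'f' } — disjoint from FOLLOW(L)

P has no nullable alternative, so no FIRST/FOLLOW check is needed there.

No FIRST/FOLLOW conflicts found.

Answer: No FIRST/FOLLOW conflicts.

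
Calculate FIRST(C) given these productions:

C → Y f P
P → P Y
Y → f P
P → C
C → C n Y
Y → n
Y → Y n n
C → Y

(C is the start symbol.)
{ 'f', 'n' }

FIRST sets of the other non-terminals involved (by the same procedure, iterated to a fixed point):
  FIRST(Y) = { 'f', 'n' }

From C → Y f P:
  - Y is a non-terminal: add FIRST(Y) \ {ε} = { 'f', 'n' }
    Y is not nullable, so stop
From C → C n Y:
  - C is the symbol being defined: contributes nothing new
    C is not nullable, so stop
From C → Y:
  - Y is a non-terminal: add FIRST(Y) \ {ε} = { 'f', 'n' }
    Y is not nullable, so stop

Collecting: FIRST(C) = { 'f', 'n' }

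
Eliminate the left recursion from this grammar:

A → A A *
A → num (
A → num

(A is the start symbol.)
A is directly left-recursive. The standard transformation for
  A → A α₁ | ... | A α_m | β₁ | ... | β_n
is
  A  → β₁ A' | ... | β_n A'
  A' → α₁ A' | ... | α_m A' | ε

A → num ( becomes A → num ( A'
A → num becomes A → num A'
A → A A * becomes A' → A * A'
Add A' → ε

Resulting grammar:
A → num ( A'
A → num A'
A' → A * A'
A' → ε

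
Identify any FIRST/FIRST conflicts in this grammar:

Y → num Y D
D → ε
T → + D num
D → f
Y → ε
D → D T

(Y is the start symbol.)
Yes. D → f / D → D T on { 'f' }

FIRST sets of the non-terminals at (or reachable through a nullable prefix from) the front of some alternative:
  FIRST(D) = { '+', 'f', ε }
  FIRST(T) = { '+' }

Productions for Y:
  Y → num Y D: FIRST = { 'num' }
  Y → ε: FIRST = { ε }
Productions for D:
  D → ε: FIRST = { ε }
  D → f: FIRST = { 'f' }
  D → D T: FIRST = { '+', 'f' }
T has only one production, so no FIRST/FIRST conflict is possible there.

Conflict for D: D → f and D → D T
  Overlap: { 'f' }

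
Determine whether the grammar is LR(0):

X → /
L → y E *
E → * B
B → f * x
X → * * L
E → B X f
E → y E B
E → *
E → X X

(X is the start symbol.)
A grammar is LR(0) if no state in the canonical LR(0) collection has:
  - both a shift item (dot before a terminal) and a complete item (shift-reduce conflict), or
  - two or more complete items (reduce-reduce conflict; the accept item [X' → X .] counts as a complete item here).

Augment with X' → X and build the canonical LR(0) collection (I0 = CLOSURE({[X' → . X]}), then GOTO on every symbol after a dot until no new states appear). It has 22 states:
  I0: { [X → . * * L], [X → . /], [X' → . X] }  — shift
  I1: { [X → * . * L] }  — shift
  I2: { [X → / .] }  — reduce
  I3: { [X' → X .] }  — accept
  I4: { [L → . y E *], [X → * * . L] }  — shift
  I5: { [X → * * L .] }  — reduce
  I6: { [B → . f * x], [E → . * B], [E → . *], [E → . B X f], [E → . X X], [E → . y E B], [L → y . E *], [X → . * * L], [X → . /] }  — shift
  I7: { [B → . f * x], [E → * . B], [E → * .], [X → * . * L] }  — shift, reduce
  I8: { [E → B . X f], [X → . * * L], [X → . /] }  — shift
  I9: { [L → y E . *] }  — shift
  I10: { [E → X . X], [X → . * * L], [X → . /] }  — shift
  I11: { [B → f . * x] }  — shift
  I12: { [B → . f * x], [E → . * B], [E → . *], [E → . B X f], [E → . X X], [E → . y E B], [E → y . E B], [X → . * * L], [X → . /] }  — shift
  I13: { [B → . f * x], [E → y E . B] }  — shift
  I14: { [E → y E B .] }  — reduce
  I15: { [B → f * . x] }  — shift
  I16: { [B → f * x .] }  — reduce
  I17: { [E → X X .] }  — reduce
  I18: { [L → y E * .] }  — reduce
  I19: { [E → B X . f] }  — shift
  I20: { [E → B X f .] }  — reduce
  I21: { [E → * B .] }  — reduce

Conflict in state I7:
  Shift-reduce conflict between [E → * .] and [B → . f * x]
So the grammar is NOT LR(0).

Answer: No. Shift-reduce conflict between [E → * .] and [B → . f * x]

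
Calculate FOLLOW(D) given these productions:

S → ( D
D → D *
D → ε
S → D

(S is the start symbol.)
To compute FOLLOW(D), find every occurrence of D on a right-hand side N → α D β: add FIRST(β) \ {ε}, and if β is empty or nullable also add FOLLOW(N). Iterate to a fixed point.

In S → ( D: D is at the end, add FOLLOW(S)
In D → D *: D is followed by '*', add FIRST('*') \ {ε} = { '*' }
In S → D: D is at the end, add FOLLOW(S)

The FOLLOW sets referred to above (computed the same way, to a fixed point):
  FOLLOW(S) = { $ }

Taking the union: FOLLOW(D) = { $, '*' }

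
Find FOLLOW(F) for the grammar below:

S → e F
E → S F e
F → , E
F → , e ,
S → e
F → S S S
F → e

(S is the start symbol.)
To compute FOLLOW(F), find every occurrence of F on a right-hand side N → α F β: add FIRST(β) \ {ε}, and if β is empty or nullable also add FOLLOW(N). Iterate to a fixed point.

In S → e F: F is at the end, add FOLLOW(S)
In E → S F e: F is followed by e, add FIRST(e) \ {ε} = { 'e' }

The FOLLOW sets referred to above (computed the same way, to a fixed point):
  FOLLOW(S) = { $, ',', 'e' }

Taking the union: FOLLOW(F) = { $, ',', 'e' }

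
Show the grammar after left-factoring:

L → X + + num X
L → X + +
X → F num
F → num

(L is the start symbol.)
Left-factoring transforms A → αβ₁ | αβ₂ into A → αA' and A' → β₁ | β₂
(α is the longest common prefix among the alternatives). Repeat until
no nonterminal has two alternatives with a common prefix.

Round 1: L has alternatives sharing prefix 'X + +'. Introduce L': L → X + + L'
  Add: L' → num X
  Add: L' → ε

No remaining common prefixes — done.

Resulting grammar:
L → X + + L'
L' → num X
L' → ε
X → F num
F → num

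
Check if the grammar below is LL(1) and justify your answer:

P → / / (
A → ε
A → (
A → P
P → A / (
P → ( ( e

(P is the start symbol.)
A grammar is LL(1) if for each non-terminal N with multiple productions, the predict sets of those productions are pairwise disjoint, where PREDICT(N → α) = (FIRST(α) \ {ε}) ∪ (FOLLOW(N) if α ⇒* ε).

Relevant sets:
  FIRST(A) = { '(', '/', ε }
  FIRST(P) = { '(', '/' }
  FOLLOW(A) = { '/' }

For P:
  PREDICT(P → '/' '/' '(') = { '/' }
  PREDICT(P → A '/' '(') = { '(', '/' }
  PREDICT(P → '(' '(' e) = { '(' }
For A:
  PREDICT(A → ε) = { '/' }
  PREDICT(A → '(') = { '(' }
  PREDICT(A → P) = { '(', '/' }

Conflict found: Predict set conflict for P: { '/' }
The grammar is NOT LL(1).

Answer: No. Predict set conflict for P: { '/' }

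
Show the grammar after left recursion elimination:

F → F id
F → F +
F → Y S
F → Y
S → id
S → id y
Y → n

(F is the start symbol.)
F → Y S F'
F → Y F'
F' → id F'
F' → + F'
F' → ε
S → id
S → id y
Y → n

F is directly left-recursive. The standard transformation for
  A → A α₁ | ... | A α_m | β₁ | ... | β_n
is
  A  → β₁ A' | ... | β_n A'
  A' → α₁ A' | ... | α_m A' | ε

F → Y S becomes F → Y S F'
F → Y becomes F → Y F'
F → F id becomes F' → id F'
F → F + becomes F' → + F'
Add F' → ε

Productions for other non-terminals are unchanged:
  S → id
  S → id y
  Y → n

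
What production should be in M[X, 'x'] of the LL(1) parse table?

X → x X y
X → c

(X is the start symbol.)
To find M[X, 'x'], we find productions for X where 'x' is in the predict set (PREDICT(N → α) = (FIRST(α) \ {ε}) ∪ (FOLLOW(N) if α ⇒* ε)).

X → x X y: PREDICT = { 'x' }
  'x' is in predict set, so this production goes in M[X, 'x']
X → c: PREDICT = { 'c' }

M[X, 'x'] = X → x X y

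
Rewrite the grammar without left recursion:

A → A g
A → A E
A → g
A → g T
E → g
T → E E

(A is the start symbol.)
A → g A'
A → g T A'
A' → g A'
A' → E A'
A' → ε
E → g
T → E E

A is directly left-recursive. The standard transformation for
  A → A α₁ | ... | A α_m | β₁ | ... | β_n
is
  A  → β₁ A' | ... | β_n A'
  A' → α₁ A' | ... | α_m A' | ε

A → g becomes A → g A'
A → g T becomes A → g T A'
A → A g becomes A' → g A'
A → A E becomes A' → E A'
Add A' → ε

Productions for other non-terminals are unchanged:
  E → g
  T → E E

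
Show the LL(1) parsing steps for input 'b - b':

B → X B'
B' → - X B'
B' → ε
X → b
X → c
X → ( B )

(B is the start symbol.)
Stack is shown with the top on the left.

Stack     Input    Action
-------------------------
B $       b - b $  output B → X B'
X B' $    b - b $  output X → b
b B' $    b - b $  match 'b'
B' $      - b $    output B' → - X B'
- X B' $  - b $    match '-'
X B' $    b $      output X → b
b B' $    b $      match 'b'
B' $      $        output B' → ε
$         $        accept

The string is accepted.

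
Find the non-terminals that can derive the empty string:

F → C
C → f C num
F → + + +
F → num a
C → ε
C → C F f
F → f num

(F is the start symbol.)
{ 'C', 'F' }

A non-terminal is nullable if it can derive ε (the empty string): either it has an ε-production, or it has a production whose right-hand side consists entirely of nullable non-terminals.

ε-productions: C → ε
So C is immediately nullable.
F → C: every symbol on the right is nullable, so F is nullable too.
Every non-terminal is now nullable.
Nullable = { 'C', 'F' }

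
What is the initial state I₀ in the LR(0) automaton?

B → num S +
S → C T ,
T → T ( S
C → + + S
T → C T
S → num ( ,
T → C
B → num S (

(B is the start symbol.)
First, augment the grammar with B' → B
I₀ = CLOSURE({ [B' → . B] }):
  [B' → . B] has the dot before B: add [B → . num S +], [B → . num S (]
No further items can be added.

I₀ = { [B → . num S (], [B → . num S +], [B' → . B] }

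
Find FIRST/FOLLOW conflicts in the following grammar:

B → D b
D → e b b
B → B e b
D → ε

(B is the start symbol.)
A FIRST/FOLLOW conflict occurs when a non-terminal N has a nullable alternative N → β (β ⇒* ε) and another alternative N → α with FIRST(α) ∩ FOLLOW(N) ≠ ∅: on such a lookahead the parser cannot decide between expanding α and letting N vanish via β.

Nullable non-terminals: D.

D: nullable alternative(s) D → ε; FOLLOW(D) = { 'b' }
  D → e b b: FIRST \ {ε} = { 'e' } — disjoint from FOLLOW(D)
  D → ε: FIRST \ {ε} = { } — this is the only nullable alternative, skip

B has no nullable alternative, so no FIRST/FOLLOW check is needed there.

No FIRST/FOLLOW conflicts found.

Answer: No FIRST/FOLLOW conflicts.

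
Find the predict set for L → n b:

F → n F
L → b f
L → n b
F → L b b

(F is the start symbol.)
PREDICT(L → n b) = (FIRST(RHS) \ {ε}) ∪ (FOLLOW(L) if ε ∈ FIRST(RHS), i.e. RHS ⇒* ε)
FIRST(n b) = { 'n' }
ε ∉ FIRST(n b), so FOLLOW(L) is not added.
PREDICT(L → n b) = { 'n' }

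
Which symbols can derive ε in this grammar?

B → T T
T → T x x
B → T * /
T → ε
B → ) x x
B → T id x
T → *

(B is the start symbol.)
A non-terminal is nullable if it can derive ε (the empty string): either it has an ε-production, or it has a production whose right-hand side consists entirely of nullable non-terminals.

ε-productions: T → ε
So T is immediately nullable.
B → T T: every symbol on the right is nullable, so B is nullable too.
Every non-terminal is now nullable.
Nullable = { 'B', 'T' }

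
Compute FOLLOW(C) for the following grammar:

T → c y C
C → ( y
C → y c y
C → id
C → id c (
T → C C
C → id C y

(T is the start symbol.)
In T → c y C: C is at the end, add FOLLOW(T)
In T → C C: C is followed by C, add FIRST(C) \ {ε} = { '(', 'id', 'y' }
In T → C C: C is at the end, add FOLLOW(T)
In C → id C y: C is followed by y, add FIRST(y) \ {ε} = { 'y' }

The FOLLOW sets referred to above (computed the same way, to a fixed point):
  FOLLOW(T) = { $ }

Taking the union: FOLLOW(C) = { $, '(', 'id', 'y' }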